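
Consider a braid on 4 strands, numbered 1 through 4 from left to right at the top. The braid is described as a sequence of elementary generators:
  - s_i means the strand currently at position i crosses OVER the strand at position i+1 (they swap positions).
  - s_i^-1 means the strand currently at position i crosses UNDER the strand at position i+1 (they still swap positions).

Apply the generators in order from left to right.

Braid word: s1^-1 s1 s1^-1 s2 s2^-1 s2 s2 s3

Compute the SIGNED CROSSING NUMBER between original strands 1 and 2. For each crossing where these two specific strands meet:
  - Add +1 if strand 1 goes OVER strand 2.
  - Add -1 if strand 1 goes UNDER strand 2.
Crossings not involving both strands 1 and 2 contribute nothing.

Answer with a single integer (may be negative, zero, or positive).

Answer: -3

Derivation:
Gen 1: 1 under 2. Both 1&2? yes. Contrib: -1. Sum: -1
Gen 2: 2 over 1. Both 1&2? yes. Contrib: -1. Sum: -2
Gen 3: 1 under 2. Both 1&2? yes. Contrib: -1. Sum: -3
Gen 4: crossing 1x3. Both 1&2? no. Sum: -3
Gen 5: crossing 3x1. Both 1&2? no. Sum: -3
Gen 6: crossing 1x3. Both 1&2? no. Sum: -3
Gen 7: crossing 3x1. Both 1&2? no. Sum: -3
Gen 8: crossing 3x4. Both 1&2? no. Sum: -3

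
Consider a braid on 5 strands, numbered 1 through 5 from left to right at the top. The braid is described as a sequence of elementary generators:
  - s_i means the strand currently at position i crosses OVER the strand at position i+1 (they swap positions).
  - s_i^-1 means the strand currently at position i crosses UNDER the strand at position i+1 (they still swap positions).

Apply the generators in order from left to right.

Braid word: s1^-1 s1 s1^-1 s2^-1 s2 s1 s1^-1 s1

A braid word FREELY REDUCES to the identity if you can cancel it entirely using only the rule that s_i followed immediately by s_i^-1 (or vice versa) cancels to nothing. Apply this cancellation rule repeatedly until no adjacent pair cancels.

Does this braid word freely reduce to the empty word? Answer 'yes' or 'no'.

Gen 1 (s1^-1): push. Stack: [s1^-1]
Gen 2 (s1): cancels prior s1^-1. Stack: []
Gen 3 (s1^-1): push. Stack: [s1^-1]
Gen 4 (s2^-1): push. Stack: [s1^-1 s2^-1]
Gen 5 (s2): cancels prior s2^-1. Stack: [s1^-1]
Gen 6 (s1): cancels prior s1^-1. Stack: []
Gen 7 (s1^-1): push. Stack: [s1^-1]
Gen 8 (s1): cancels prior s1^-1. Stack: []
Reduced word: (empty)

Answer: yes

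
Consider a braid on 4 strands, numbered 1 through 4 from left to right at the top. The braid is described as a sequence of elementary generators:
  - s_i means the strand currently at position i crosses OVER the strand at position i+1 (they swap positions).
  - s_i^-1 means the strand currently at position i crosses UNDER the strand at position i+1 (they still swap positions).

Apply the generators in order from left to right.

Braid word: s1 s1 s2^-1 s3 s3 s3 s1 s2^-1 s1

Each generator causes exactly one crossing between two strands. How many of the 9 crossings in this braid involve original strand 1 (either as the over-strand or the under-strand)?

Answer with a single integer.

Answer: 4

Derivation:
Gen 1: crossing 1x2. Involves strand 1? yes. Count so far: 1
Gen 2: crossing 2x1. Involves strand 1? yes. Count so far: 2
Gen 3: crossing 2x3. Involves strand 1? no. Count so far: 2
Gen 4: crossing 2x4. Involves strand 1? no. Count so far: 2
Gen 5: crossing 4x2. Involves strand 1? no. Count so far: 2
Gen 6: crossing 2x4. Involves strand 1? no. Count so far: 2
Gen 7: crossing 1x3. Involves strand 1? yes. Count so far: 3
Gen 8: crossing 1x4. Involves strand 1? yes. Count so far: 4
Gen 9: crossing 3x4. Involves strand 1? no. Count so far: 4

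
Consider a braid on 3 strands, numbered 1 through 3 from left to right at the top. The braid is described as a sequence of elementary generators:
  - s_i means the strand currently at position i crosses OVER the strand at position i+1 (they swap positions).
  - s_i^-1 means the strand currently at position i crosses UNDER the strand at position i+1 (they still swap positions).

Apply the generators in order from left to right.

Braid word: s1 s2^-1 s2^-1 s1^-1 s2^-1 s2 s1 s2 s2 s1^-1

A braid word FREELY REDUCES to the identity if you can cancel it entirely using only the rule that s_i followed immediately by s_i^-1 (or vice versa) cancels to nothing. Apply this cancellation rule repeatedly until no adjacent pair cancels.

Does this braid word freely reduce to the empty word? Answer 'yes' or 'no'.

Gen 1 (s1): push. Stack: [s1]
Gen 2 (s2^-1): push. Stack: [s1 s2^-1]
Gen 3 (s2^-1): push. Stack: [s1 s2^-1 s2^-1]
Gen 4 (s1^-1): push. Stack: [s1 s2^-1 s2^-1 s1^-1]
Gen 5 (s2^-1): push. Stack: [s1 s2^-1 s2^-1 s1^-1 s2^-1]
Gen 6 (s2): cancels prior s2^-1. Stack: [s1 s2^-1 s2^-1 s1^-1]
Gen 7 (s1): cancels prior s1^-1. Stack: [s1 s2^-1 s2^-1]
Gen 8 (s2): cancels prior s2^-1. Stack: [s1 s2^-1]
Gen 9 (s2): cancels prior s2^-1. Stack: [s1]
Gen 10 (s1^-1): cancels prior s1. Stack: []
Reduced word: (empty)

Answer: yes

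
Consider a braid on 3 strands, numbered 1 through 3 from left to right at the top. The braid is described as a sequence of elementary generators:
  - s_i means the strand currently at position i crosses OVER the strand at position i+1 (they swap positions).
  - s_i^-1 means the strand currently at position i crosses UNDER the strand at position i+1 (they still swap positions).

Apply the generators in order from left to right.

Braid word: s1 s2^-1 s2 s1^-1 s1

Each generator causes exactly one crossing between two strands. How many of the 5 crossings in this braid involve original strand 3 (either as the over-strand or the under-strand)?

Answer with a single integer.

Answer: 2

Derivation:
Gen 1: crossing 1x2. Involves strand 3? no. Count so far: 0
Gen 2: crossing 1x3. Involves strand 3? yes. Count so far: 1
Gen 3: crossing 3x1. Involves strand 3? yes. Count so far: 2
Gen 4: crossing 2x1. Involves strand 3? no. Count so far: 2
Gen 5: crossing 1x2. Involves strand 3? no. Count so far: 2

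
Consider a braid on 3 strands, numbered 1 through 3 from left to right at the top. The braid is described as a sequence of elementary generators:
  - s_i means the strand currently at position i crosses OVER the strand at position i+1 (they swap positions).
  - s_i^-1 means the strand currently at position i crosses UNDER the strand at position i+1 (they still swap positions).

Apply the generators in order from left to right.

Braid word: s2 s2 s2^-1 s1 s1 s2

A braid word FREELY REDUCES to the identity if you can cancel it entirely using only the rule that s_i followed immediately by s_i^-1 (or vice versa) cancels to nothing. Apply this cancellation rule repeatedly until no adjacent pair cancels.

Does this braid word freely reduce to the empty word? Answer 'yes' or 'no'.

Gen 1 (s2): push. Stack: [s2]
Gen 2 (s2): push. Stack: [s2 s2]
Gen 3 (s2^-1): cancels prior s2. Stack: [s2]
Gen 4 (s1): push. Stack: [s2 s1]
Gen 5 (s1): push. Stack: [s2 s1 s1]
Gen 6 (s2): push. Stack: [s2 s1 s1 s2]
Reduced word: s2 s1 s1 s2

Answer: no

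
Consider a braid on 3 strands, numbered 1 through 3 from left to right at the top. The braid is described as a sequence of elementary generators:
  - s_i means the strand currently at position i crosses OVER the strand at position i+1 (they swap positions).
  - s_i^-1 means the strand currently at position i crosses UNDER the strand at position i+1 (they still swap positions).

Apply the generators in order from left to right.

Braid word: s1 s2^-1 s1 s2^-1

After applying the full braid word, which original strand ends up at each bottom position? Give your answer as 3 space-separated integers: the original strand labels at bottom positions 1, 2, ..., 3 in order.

Answer: 3 1 2

Derivation:
Gen 1 (s1): strand 1 crosses over strand 2. Perm now: [2 1 3]
Gen 2 (s2^-1): strand 1 crosses under strand 3. Perm now: [2 3 1]
Gen 3 (s1): strand 2 crosses over strand 3. Perm now: [3 2 1]
Gen 4 (s2^-1): strand 2 crosses under strand 1. Perm now: [3 1 2]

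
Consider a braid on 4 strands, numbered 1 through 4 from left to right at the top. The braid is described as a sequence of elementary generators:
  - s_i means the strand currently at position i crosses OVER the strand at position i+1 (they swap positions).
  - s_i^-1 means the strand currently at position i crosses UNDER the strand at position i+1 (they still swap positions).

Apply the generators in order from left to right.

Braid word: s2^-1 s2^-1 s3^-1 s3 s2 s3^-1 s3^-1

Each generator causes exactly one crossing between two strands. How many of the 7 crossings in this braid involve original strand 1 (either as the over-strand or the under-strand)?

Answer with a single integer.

Gen 1: crossing 2x3. Involves strand 1? no. Count so far: 0
Gen 2: crossing 3x2. Involves strand 1? no. Count so far: 0
Gen 3: crossing 3x4. Involves strand 1? no. Count so far: 0
Gen 4: crossing 4x3. Involves strand 1? no. Count so far: 0
Gen 5: crossing 2x3. Involves strand 1? no. Count so far: 0
Gen 6: crossing 2x4. Involves strand 1? no. Count so far: 0
Gen 7: crossing 4x2. Involves strand 1? no. Count so far: 0

Answer: 0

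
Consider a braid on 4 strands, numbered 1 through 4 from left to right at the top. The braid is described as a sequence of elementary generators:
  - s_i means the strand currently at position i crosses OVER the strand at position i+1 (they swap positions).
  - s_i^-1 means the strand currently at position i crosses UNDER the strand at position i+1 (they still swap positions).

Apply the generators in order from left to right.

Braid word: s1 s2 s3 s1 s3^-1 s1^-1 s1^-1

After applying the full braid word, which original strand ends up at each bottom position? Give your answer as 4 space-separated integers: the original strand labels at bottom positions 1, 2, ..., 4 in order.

Answer: 3 2 1 4

Derivation:
Gen 1 (s1): strand 1 crosses over strand 2. Perm now: [2 1 3 4]
Gen 2 (s2): strand 1 crosses over strand 3. Perm now: [2 3 1 4]
Gen 3 (s3): strand 1 crosses over strand 4. Perm now: [2 3 4 1]
Gen 4 (s1): strand 2 crosses over strand 3. Perm now: [3 2 4 1]
Gen 5 (s3^-1): strand 4 crosses under strand 1. Perm now: [3 2 1 4]
Gen 6 (s1^-1): strand 3 crosses under strand 2. Perm now: [2 3 1 4]
Gen 7 (s1^-1): strand 2 crosses under strand 3. Perm now: [3 2 1 4]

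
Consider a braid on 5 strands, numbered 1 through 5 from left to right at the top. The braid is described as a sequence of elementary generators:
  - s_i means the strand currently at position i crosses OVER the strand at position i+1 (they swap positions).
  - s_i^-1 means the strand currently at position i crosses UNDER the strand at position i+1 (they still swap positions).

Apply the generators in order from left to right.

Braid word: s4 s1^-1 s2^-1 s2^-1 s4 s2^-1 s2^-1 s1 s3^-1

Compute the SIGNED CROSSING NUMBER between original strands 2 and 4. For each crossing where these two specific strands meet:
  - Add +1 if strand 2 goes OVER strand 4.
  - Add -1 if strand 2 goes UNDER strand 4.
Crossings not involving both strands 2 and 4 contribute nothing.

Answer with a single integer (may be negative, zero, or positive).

Answer: 0

Derivation:
Gen 1: crossing 4x5. Both 2&4? no. Sum: 0
Gen 2: crossing 1x2. Both 2&4? no. Sum: 0
Gen 3: crossing 1x3. Both 2&4? no. Sum: 0
Gen 4: crossing 3x1. Both 2&4? no. Sum: 0
Gen 5: crossing 5x4. Both 2&4? no. Sum: 0
Gen 6: crossing 1x3. Both 2&4? no. Sum: 0
Gen 7: crossing 3x1. Both 2&4? no. Sum: 0
Gen 8: crossing 2x1. Both 2&4? no. Sum: 0
Gen 9: crossing 3x4. Both 2&4? no. Sum: 0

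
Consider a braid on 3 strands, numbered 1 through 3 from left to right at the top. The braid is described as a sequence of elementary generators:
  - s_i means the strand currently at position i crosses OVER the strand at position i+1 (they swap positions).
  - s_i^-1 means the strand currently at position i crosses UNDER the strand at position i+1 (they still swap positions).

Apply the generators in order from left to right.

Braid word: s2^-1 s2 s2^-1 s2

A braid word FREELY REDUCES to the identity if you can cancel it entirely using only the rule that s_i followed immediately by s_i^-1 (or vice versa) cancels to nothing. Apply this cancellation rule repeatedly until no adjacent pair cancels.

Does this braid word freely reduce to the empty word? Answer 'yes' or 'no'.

Gen 1 (s2^-1): push. Stack: [s2^-1]
Gen 2 (s2): cancels prior s2^-1. Stack: []
Gen 3 (s2^-1): push. Stack: [s2^-1]
Gen 4 (s2): cancels prior s2^-1. Stack: []
Reduced word: (empty)

Answer: yes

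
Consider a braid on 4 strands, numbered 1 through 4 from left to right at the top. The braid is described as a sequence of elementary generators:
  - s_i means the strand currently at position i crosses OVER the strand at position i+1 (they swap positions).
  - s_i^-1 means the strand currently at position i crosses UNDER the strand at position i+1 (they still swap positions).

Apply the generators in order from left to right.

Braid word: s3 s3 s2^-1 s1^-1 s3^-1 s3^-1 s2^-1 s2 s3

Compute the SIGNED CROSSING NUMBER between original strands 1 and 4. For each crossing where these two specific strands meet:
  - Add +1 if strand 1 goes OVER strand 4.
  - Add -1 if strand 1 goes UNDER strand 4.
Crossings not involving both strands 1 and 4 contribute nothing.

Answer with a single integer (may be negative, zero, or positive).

Gen 1: crossing 3x4. Both 1&4? no. Sum: 0
Gen 2: crossing 4x3. Both 1&4? no. Sum: 0
Gen 3: crossing 2x3. Both 1&4? no. Sum: 0
Gen 4: crossing 1x3. Both 1&4? no. Sum: 0
Gen 5: crossing 2x4. Both 1&4? no. Sum: 0
Gen 6: crossing 4x2. Both 1&4? no. Sum: 0
Gen 7: crossing 1x2. Both 1&4? no. Sum: 0
Gen 8: crossing 2x1. Both 1&4? no. Sum: 0
Gen 9: crossing 2x4. Both 1&4? no. Sum: 0

Answer: 0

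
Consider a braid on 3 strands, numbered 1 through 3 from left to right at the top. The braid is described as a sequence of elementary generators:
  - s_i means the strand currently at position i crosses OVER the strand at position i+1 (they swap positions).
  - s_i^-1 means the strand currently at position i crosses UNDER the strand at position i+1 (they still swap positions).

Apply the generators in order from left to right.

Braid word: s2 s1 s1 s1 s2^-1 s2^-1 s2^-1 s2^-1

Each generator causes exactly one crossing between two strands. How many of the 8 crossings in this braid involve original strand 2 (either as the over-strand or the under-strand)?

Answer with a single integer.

Answer: 5

Derivation:
Gen 1: crossing 2x3. Involves strand 2? yes. Count so far: 1
Gen 2: crossing 1x3. Involves strand 2? no. Count so far: 1
Gen 3: crossing 3x1. Involves strand 2? no. Count so far: 1
Gen 4: crossing 1x3. Involves strand 2? no. Count so far: 1
Gen 5: crossing 1x2. Involves strand 2? yes. Count so far: 2
Gen 6: crossing 2x1. Involves strand 2? yes. Count so far: 3
Gen 7: crossing 1x2. Involves strand 2? yes. Count so far: 4
Gen 8: crossing 2x1. Involves strand 2? yes. Count so far: 5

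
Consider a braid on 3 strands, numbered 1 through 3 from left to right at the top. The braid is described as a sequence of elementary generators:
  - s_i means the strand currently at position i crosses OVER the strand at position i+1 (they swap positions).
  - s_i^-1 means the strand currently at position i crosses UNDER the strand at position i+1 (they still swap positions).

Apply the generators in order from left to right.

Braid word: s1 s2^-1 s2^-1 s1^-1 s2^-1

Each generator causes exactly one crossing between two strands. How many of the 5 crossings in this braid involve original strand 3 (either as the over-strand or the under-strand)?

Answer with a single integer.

Gen 1: crossing 1x2. Involves strand 3? no. Count so far: 0
Gen 2: crossing 1x3. Involves strand 3? yes. Count so far: 1
Gen 3: crossing 3x1. Involves strand 3? yes. Count so far: 2
Gen 4: crossing 2x1. Involves strand 3? no. Count so far: 2
Gen 5: crossing 2x3. Involves strand 3? yes. Count so far: 3

Answer: 3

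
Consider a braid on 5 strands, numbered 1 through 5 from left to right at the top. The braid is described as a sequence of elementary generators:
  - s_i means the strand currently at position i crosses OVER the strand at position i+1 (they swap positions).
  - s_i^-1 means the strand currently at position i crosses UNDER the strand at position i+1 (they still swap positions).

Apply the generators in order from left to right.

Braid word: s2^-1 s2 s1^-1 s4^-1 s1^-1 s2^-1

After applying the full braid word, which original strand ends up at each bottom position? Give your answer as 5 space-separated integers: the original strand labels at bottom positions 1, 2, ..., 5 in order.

Gen 1 (s2^-1): strand 2 crosses under strand 3. Perm now: [1 3 2 4 5]
Gen 2 (s2): strand 3 crosses over strand 2. Perm now: [1 2 3 4 5]
Gen 3 (s1^-1): strand 1 crosses under strand 2. Perm now: [2 1 3 4 5]
Gen 4 (s4^-1): strand 4 crosses under strand 5. Perm now: [2 1 3 5 4]
Gen 5 (s1^-1): strand 2 crosses under strand 1. Perm now: [1 2 3 5 4]
Gen 6 (s2^-1): strand 2 crosses under strand 3. Perm now: [1 3 2 5 4]

Answer: 1 3 2 5 4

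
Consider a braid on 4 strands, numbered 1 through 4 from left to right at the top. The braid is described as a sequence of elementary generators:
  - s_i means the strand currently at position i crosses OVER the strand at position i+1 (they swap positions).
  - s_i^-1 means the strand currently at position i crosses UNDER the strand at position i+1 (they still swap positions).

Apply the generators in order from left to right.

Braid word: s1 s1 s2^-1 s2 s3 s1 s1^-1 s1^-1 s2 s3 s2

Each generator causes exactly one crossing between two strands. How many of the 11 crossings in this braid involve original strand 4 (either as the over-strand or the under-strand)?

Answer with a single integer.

Gen 1: crossing 1x2. Involves strand 4? no. Count so far: 0
Gen 2: crossing 2x1. Involves strand 4? no. Count so far: 0
Gen 3: crossing 2x3. Involves strand 4? no. Count so far: 0
Gen 4: crossing 3x2. Involves strand 4? no. Count so far: 0
Gen 5: crossing 3x4. Involves strand 4? yes. Count so far: 1
Gen 6: crossing 1x2. Involves strand 4? no. Count so far: 1
Gen 7: crossing 2x1. Involves strand 4? no. Count so far: 1
Gen 8: crossing 1x2. Involves strand 4? no. Count so far: 1
Gen 9: crossing 1x4. Involves strand 4? yes. Count so far: 2
Gen 10: crossing 1x3. Involves strand 4? no. Count so far: 2
Gen 11: crossing 4x3. Involves strand 4? yes. Count so far: 3

Answer: 3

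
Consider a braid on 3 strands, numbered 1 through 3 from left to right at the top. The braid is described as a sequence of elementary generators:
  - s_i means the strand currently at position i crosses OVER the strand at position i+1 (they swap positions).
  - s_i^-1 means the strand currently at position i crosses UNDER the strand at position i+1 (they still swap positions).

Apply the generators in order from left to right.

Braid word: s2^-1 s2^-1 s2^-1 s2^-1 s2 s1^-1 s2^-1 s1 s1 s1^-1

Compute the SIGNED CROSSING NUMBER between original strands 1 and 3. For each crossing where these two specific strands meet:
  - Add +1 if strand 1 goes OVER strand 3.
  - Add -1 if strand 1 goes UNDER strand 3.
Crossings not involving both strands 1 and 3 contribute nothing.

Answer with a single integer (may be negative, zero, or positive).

Answer: -1

Derivation:
Gen 1: crossing 2x3. Both 1&3? no. Sum: 0
Gen 2: crossing 3x2. Both 1&3? no. Sum: 0
Gen 3: crossing 2x3. Both 1&3? no. Sum: 0
Gen 4: crossing 3x2. Both 1&3? no. Sum: 0
Gen 5: crossing 2x3. Both 1&3? no. Sum: 0
Gen 6: 1 under 3. Both 1&3? yes. Contrib: -1. Sum: -1
Gen 7: crossing 1x2. Both 1&3? no. Sum: -1
Gen 8: crossing 3x2. Both 1&3? no. Sum: -1
Gen 9: crossing 2x3. Both 1&3? no. Sum: -1
Gen 10: crossing 3x2. Both 1&3? no. Sum: -1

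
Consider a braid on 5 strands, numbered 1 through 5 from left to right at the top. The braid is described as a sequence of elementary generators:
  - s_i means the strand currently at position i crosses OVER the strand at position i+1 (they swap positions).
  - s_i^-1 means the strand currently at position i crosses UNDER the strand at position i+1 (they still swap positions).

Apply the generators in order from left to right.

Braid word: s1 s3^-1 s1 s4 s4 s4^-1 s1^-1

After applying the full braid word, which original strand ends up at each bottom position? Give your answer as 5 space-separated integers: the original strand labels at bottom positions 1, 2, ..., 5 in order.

Gen 1 (s1): strand 1 crosses over strand 2. Perm now: [2 1 3 4 5]
Gen 2 (s3^-1): strand 3 crosses under strand 4. Perm now: [2 1 4 3 5]
Gen 3 (s1): strand 2 crosses over strand 1. Perm now: [1 2 4 3 5]
Gen 4 (s4): strand 3 crosses over strand 5. Perm now: [1 2 4 5 3]
Gen 5 (s4): strand 5 crosses over strand 3. Perm now: [1 2 4 3 5]
Gen 6 (s4^-1): strand 3 crosses under strand 5. Perm now: [1 2 4 5 3]
Gen 7 (s1^-1): strand 1 crosses under strand 2. Perm now: [2 1 4 5 3]

Answer: 2 1 4 5 3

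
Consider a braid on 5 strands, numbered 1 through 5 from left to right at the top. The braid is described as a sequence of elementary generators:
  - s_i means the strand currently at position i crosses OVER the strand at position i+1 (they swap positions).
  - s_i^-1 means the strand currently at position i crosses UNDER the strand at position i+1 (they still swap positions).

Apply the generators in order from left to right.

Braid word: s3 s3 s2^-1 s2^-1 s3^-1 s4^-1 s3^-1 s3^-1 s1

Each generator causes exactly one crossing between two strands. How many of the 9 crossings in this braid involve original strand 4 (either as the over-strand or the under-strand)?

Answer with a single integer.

Gen 1: crossing 3x4. Involves strand 4? yes. Count so far: 1
Gen 2: crossing 4x3. Involves strand 4? yes. Count so far: 2
Gen 3: crossing 2x3. Involves strand 4? no. Count so far: 2
Gen 4: crossing 3x2. Involves strand 4? no. Count so far: 2
Gen 5: crossing 3x4. Involves strand 4? yes. Count so far: 3
Gen 6: crossing 3x5. Involves strand 4? no. Count so far: 3
Gen 7: crossing 4x5. Involves strand 4? yes. Count so far: 4
Gen 8: crossing 5x4. Involves strand 4? yes. Count so far: 5
Gen 9: crossing 1x2. Involves strand 4? no. Count so far: 5

Answer: 5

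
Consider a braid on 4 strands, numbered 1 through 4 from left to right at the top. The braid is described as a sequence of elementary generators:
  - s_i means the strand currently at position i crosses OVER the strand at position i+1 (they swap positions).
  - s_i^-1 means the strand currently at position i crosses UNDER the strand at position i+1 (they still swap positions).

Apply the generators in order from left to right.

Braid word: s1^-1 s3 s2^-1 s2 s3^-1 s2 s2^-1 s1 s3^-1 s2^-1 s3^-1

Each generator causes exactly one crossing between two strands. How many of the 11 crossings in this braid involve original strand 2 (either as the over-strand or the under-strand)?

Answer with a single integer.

Gen 1: crossing 1x2. Involves strand 2? yes. Count so far: 1
Gen 2: crossing 3x4. Involves strand 2? no. Count so far: 1
Gen 3: crossing 1x4. Involves strand 2? no. Count so far: 1
Gen 4: crossing 4x1. Involves strand 2? no. Count so far: 1
Gen 5: crossing 4x3. Involves strand 2? no. Count so far: 1
Gen 6: crossing 1x3. Involves strand 2? no. Count so far: 1
Gen 7: crossing 3x1. Involves strand 2? no. Count so far: 1
Gen 8: crossing 2x1. Involves strand 2? yes. Count so far: 2
Gen 9: crossing 3x4. Involves strand 2? no. Count so far: 2
Gen 10: crossing 2x4. Involves strand 2? yes. Count so far: 3
Gen 11: crossing 2x3. Involves strand 2? yes. Count so far: 4

Answer: 4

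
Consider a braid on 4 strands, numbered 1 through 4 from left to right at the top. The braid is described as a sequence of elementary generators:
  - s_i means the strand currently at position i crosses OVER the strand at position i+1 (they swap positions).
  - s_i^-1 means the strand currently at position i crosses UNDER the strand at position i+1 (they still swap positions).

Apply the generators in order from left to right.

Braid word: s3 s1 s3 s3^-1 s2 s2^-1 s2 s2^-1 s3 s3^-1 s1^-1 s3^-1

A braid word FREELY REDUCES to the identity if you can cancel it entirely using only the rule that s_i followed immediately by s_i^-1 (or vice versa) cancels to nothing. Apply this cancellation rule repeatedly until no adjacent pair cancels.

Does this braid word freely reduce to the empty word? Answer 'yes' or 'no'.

Answer: yes

Derivation:
Gen 1 (s3): push. Stack: [s3]
Gen 2 (s1): push. Stack: [s3 s1]
Gen 3 (s3): push. Stack: [s3 s1 s3]
Gen 4 (s3^-1): cancels prior s3. Stack: [s3 s1]
Gen 5 (s2): push. Stack: [s3 s1 s2]
Gen 6 (s2^-1): cancels prior s2. Stack: [s3 s1]
Gen 7 (s2): push. Stack: [s3 s1 s2]
Gen 8 (s2^-1): cancels prior s2. Stack: [s3 s1]
Gen 9 (s3): push. Stack: [s3 s1 s3]
Gen 10 (s3^-1): cancels prior s3. Stack: [s3 s1]
Gen 11 (s1^-1): cancels prior s1. Stack: [s3]
Gen 12 (s3^-1): cancels prior s3. Stack: []
Reduced word: (empty)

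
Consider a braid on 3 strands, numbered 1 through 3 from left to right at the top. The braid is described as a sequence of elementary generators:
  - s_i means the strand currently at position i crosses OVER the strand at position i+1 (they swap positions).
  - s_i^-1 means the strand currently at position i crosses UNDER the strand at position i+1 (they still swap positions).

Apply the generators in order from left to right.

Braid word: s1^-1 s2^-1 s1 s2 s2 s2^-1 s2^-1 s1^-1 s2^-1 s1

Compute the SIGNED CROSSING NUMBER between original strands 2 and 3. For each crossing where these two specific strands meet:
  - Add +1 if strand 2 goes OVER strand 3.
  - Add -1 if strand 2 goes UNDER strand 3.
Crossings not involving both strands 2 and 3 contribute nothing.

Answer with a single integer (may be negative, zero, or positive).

Gen 1: crossing 1x2. Both 2&3? no. Sum: 0
Gen 2: crossing 1x3. Both 2&3? no. Sum: 0
Gen 3: 2 over 3. Both 2&3? yes. Contrib: +1. Sum: 1
Gen 4: crossing 2x1. Both 2&3? no. Sum: 1
Gen 5: crossing 1x2. Both 2&3? no. Sum: 1
Gen 6: crossing 2x1. Both 2&3? no. Sum: 1
Gen 7: crossing 1x2. Both 2&3? no. Sum: 1
Gen 8: 3 under 2. Both 2&3? yes. Contrib: +1. Sum: 2
Gen 9: crossing 3x1. Both 2&3? no. Sum: 2
Gen 10: crossing 2x1. Both 2&3? no. Sum: 2

Answer: 2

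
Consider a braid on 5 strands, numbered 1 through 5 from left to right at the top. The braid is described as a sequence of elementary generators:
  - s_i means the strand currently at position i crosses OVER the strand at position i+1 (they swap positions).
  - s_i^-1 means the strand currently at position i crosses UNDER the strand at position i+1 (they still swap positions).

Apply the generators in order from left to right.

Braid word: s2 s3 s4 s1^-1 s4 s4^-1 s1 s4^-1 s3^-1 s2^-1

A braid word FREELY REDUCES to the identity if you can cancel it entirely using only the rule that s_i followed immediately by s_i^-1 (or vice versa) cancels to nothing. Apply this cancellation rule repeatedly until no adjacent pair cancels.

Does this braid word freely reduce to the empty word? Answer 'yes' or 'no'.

Gen 1 (s2): push. Stack: [s2]
Gen 2 (s3): push. Stack: [s2 s3]
Gen 3 (s4): push. Stack: [s2 s3 s4]
Gen 4 (s1^-1): push. Stack: [s2 s3 s4 s1^-1]
Gen 5 (s4): push. Stack: [s2 s3 s4 s1^-1 s4]
Gen 6 (s4^-1): cancels prior s4. Stack: [s2 s3 s4 s1^-1]
Gen 7 (s1): cancels prior s1^-1. Stack: [s2 s3 s4]
Gen 8 (s4^-1): cancels prior s4. Stack: [s2 s3]
Gen 9 (s3^-1): cancels prior s3. Stack: [s2]
Gen 10 (s2^-1): cancels prior s2. Stack: []
Reduced word: (empty)

Answer: yes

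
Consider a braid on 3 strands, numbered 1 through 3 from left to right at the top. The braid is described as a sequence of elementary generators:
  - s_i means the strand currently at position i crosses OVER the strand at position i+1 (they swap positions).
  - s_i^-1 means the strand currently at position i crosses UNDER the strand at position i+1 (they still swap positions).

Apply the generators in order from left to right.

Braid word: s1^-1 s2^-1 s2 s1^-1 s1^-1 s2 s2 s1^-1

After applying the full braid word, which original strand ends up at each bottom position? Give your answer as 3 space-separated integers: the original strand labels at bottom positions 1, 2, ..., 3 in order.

Gen 1 (s1^-1): strand 1 crosses under strand 2. Perm now: [2 1 3]
Gen 2 (s2^-1): strand 1 crosses under strand 3. Perm now: [2 3 1]
Gen 3 (s2): strand 3 crosses over strand 1. Perm now: [2 1 3]
Gen 4 (s1^-1): strand 2 crosses under strand 1. Perm now: [1 2 3]
Gen 5 (s1^-1): strand 1 crosses under strand 2. Perm now: [2 1 3]
Gen 6 (s2): strand 1 crosses over strand 3. Perm now: [2 3 1]
Gen 7 (s2): strand 3 crosses over strand 1. Perm now: [2 1 3]
Gen 8 (s1^-1): strand 2 crosses under strand 1. Perm now: [1 2 3]

Answer: 1 2 3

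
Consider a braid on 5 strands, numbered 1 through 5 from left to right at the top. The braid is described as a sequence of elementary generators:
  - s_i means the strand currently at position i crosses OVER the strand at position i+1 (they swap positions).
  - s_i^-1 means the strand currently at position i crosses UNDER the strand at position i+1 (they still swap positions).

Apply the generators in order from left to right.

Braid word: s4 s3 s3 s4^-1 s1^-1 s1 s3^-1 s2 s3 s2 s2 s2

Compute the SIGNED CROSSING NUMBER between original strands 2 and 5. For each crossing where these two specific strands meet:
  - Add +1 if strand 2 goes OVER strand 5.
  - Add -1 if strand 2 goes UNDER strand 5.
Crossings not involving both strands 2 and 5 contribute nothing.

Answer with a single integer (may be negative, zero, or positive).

Answer: 0

Derivation:
Gen 1: crossing 4x5. Both 2&5? no. Sum: 0
Gen 2: crossing 3x5. Both 2&5? no. Sum: 0
Gen 3: crossing 5x3. Both 2&5? no. Sum: 0
Gen 4: crossing 5x4. Both 2&5? no. Sum: 0
Gen 5: crossing 1x2. Both 2&5? no. Sum: 0
Gen 6: crossing 2x1. Both 2&5? no. Sum: 0
Gen 7: crossing 3x4. Both 2&5? no. Sum: 0
Gen 8: crossing 2x4. Both 2&5? no. Sum: 0
Gen 9: crossing 2x3. Both 2&5? no. Sum: 0
Gen 10: crossing 4x3. Both 2&5? no. Sum: 0
Gen 11: crossing 3x4. Both 2&5? no. Sum: 0
Gen 12: crossing 4x3. Both 2&5? no. Sum: 0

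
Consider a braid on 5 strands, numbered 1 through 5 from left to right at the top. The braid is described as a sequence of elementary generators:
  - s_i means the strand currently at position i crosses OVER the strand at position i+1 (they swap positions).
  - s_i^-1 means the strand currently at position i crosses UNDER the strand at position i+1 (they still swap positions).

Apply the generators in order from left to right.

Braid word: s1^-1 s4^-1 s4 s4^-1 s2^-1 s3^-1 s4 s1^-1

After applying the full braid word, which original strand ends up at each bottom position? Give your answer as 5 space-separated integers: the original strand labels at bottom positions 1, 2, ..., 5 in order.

Answer: 3 2 5 4 1

Derivation:
Gen 1 (s1^-1): strand 1 crosses under strand 2. Perm now: [2 1 3 4 5]
Gen 2 (s4^-1): strand 4 crosses under strand 5. Perm now: [2 1 3 5 4]
Gen 3 (s4): strand 5 crosses over strand 4. Perm now: [2 1 3 4 5]
Gen 4 (s4^-1): strand 4 crosses under strand 5. Perm now: [2 1 3 5 4]
Gen 5 (s2^-1): strand 1 crosses under strand 3. Perm now: [2 3 1 5 4]
Gen 6 (s3^-1): strand 1 crosses under strand 5. Perm now: [2 3 5 1 4]
Gen 7 (s4): strand 1 crosses over strand 4. Perm now: [2 3 5 4 1]
Gen 8 (s1^-1): strand 2 crosses under strand 3. Perm now: [3 2 5 4 1]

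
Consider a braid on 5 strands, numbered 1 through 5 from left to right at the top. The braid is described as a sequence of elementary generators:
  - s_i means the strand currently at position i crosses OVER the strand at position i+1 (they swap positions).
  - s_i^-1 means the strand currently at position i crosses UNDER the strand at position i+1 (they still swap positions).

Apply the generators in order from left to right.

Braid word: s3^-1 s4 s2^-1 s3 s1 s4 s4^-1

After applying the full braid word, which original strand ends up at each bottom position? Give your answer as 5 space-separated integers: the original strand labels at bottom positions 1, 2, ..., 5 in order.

Answer: 4 1 5 2 3

Derivation:
Gen 1 (s3^-1): strand 3 crosses under strand 4. Perm now: [1 2 4 3 5]
Gen 2 (s4): strand 3 crosses over strand 5. Perm now: [1 2 4 5 3]
Gen 3 (s2^-1): strand 2 crosses under strand 4. Perm now: [1 4 2 5 3]
Gen 4 (s3): strand 2 crosses over strand 5. Perm now: [1 4 5 2 3]
Gen 5 (s1): strand 1 crosses over strand 4. Perm now: [4 1 5 2 3]
Gen 6 (s4): strand 2 crosses over strand 3. Perm now: [4 1 5 3 2]
Gen 7 (s4^-1): strand 3 crosses under strand 2. Perm now: [4 1 5 2 3]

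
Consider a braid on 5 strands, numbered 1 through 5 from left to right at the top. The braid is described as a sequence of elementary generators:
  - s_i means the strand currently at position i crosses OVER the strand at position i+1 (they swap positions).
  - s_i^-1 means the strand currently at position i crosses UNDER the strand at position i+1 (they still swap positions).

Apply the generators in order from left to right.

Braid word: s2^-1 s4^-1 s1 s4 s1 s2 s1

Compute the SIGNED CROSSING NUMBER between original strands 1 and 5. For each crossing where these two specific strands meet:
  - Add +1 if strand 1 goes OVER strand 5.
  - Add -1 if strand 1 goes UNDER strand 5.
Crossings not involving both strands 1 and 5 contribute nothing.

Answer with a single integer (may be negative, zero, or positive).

Answer: 0

Derivation:
Gen 1: crossing 2x3. Both 1&5? no. Sum: 0
Gen 2: crossing 4x5. Both 1&5? no. Sum: 0
Gen 3: crossing 1x3. Both 1&5? no. Sum: 0
Gen 4: crossing 5x4. Both 1&5? no. Sum: 0
Gen 5: crossing 3x1. Both 1&5? no. Sum: 0
Gen 6: crossing 3x2. Both 1&5? no. Sum: 0
Gen 7: crossing 1x2. Both 1&5? no. Sum: 0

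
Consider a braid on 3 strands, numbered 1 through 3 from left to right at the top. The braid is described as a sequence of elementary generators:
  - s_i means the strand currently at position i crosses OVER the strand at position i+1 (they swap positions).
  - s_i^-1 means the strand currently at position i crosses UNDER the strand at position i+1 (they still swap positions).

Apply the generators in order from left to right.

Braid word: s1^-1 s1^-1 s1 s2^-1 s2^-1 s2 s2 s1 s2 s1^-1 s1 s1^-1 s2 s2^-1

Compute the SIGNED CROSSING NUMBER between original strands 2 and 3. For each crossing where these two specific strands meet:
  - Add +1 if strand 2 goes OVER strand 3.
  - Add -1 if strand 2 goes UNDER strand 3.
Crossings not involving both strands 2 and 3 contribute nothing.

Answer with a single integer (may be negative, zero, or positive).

Gen 1: crossing 1x2. Both 2&3? no. Sum: 0
Gen 2: crossing 2x1. Both 2&3? no. Sum: 0
Gen 3: crossing 1x2. Both 2&3? no. Sum: 0
Gen 4: crossing 1x3. Both 2&3? no. Sum: 0
Gen 5: crossing 3x1. Both 2&3? no. Sum: 0
Gen 6: crossing 1x3. Both 2&3? no. Sum: 0
Gen 7: crossing 3x1. Both 2&3? no. Sum: 0
Gen 8: crossing 2x1. Both 2&3? no. Sum: 0
Gen 9: 2 over 3. Both 2&3? yes. Contrib: +1. Sum: 1
Gen 10: crossing 1x3. Both 2&3? no. Sum: 1
Gen 11: crossing 3x1. Both 2&3? no. Sum: 1
Gen 12: crossing 1x3. Both 2&3? no. Sum: 1
Gen 13: crossing 1x2. Both 2&3? no. Sum: 1
Gen 14: crossing 2x1. Both 2&3? no. Sum: 1

Answer: 1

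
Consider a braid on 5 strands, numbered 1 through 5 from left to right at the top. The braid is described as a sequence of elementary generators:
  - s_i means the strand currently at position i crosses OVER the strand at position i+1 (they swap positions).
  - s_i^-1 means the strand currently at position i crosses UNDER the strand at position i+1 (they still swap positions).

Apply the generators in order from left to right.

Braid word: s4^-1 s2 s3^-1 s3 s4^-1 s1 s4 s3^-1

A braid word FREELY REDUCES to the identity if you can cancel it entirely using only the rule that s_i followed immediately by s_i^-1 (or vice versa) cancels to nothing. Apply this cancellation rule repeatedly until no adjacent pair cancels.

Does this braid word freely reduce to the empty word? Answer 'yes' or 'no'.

Gen 1 (s4^-1): push. Stack: [s4^-1]
Gen 2 (s2): push. Stack: [s4^-1 s2]
Gen 3 (s3^-1): push. Stack: [s4^-1 s2 s3^-1]
Gen 4 (s3): cancels prior s3^-1. Stack: [s4^-1 s2]
Gen 5 (s4^-1): push. Stack: [s4^-1 s2 s4^-1]
Gen 6 (s1): push. Stack: [s4^-1 s2 s4^-1 s1]
Gen 7 (s4): push. Stack: [s4^-1 s2 s4^-1 s1 s4]
Gen 8 (s3^-1): push. Stack: [s4^-1 s2 s4^-1 s1 s4 s3^-1]
Reduced word: s4^-1 s2 s4^-1 s1 s4 s3^-1

Answer: no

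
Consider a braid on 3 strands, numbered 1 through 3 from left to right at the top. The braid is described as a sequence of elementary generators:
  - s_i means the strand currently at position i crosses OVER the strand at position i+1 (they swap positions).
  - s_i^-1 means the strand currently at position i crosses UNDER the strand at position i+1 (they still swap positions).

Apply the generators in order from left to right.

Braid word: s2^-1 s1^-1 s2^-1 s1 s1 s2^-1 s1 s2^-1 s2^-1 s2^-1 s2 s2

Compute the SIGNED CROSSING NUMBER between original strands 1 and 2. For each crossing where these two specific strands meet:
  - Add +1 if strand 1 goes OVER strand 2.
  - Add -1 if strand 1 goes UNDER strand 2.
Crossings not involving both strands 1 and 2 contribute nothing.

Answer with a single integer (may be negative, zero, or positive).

Answer: 0

Derivation:
Gen 1: crossing 2x3. Both 1&2? no. Sum: 0
Gen 2: crossing 1x3. Both 1&2? no. Sum: 0
Gen 3: 1 under 2. Both 1&2? yes. Contrib: -1. Sum: -1
Gen 4: crossing 3x2. Both 1&2? no. Sum: -1
Gen 5: crossing 2x3. Both 1&2? no. Sum: -1
Gen 6: 2 under 1. Both 1&2? yes. Contrib: +1. Sum: 0
Gen 7: crossing 3x1. Both 1&2? no. Sum: 0
Gen 8: crossing 3x2. Both 1&2? no. Sum: 0
Gen 9: crossing 2x3. Both 1&2? no. Sum: 0
Gen 10: crossing 3x2. Both 1&2? no. Sum: 0
Gen 11: crossing 2x3. Both 1&2? no. Sum: 0
Gen 12: crossing 3x2. Both 1&2? no. Sum: 0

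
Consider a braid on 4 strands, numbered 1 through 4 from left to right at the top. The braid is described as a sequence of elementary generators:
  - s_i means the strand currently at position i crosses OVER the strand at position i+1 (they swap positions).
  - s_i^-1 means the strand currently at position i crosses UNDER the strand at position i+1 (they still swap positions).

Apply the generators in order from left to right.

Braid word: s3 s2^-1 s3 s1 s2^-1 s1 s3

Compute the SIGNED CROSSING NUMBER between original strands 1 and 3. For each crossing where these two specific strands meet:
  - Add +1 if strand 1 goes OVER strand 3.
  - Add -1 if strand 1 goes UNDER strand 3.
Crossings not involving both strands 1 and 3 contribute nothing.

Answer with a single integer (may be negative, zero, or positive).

Answer: -1

Derivation:
Gen 1: crossing 3x4. Both 1&3? no. Sum: 0
Gen 2: crossing 2x4. Both 1&3? no. Sum: 0
Gen 3: crossing 2x3. Both 1&3? no. Sum: 0
Gen 4: crossing 1x4. Both 1&3? no. Sum: 0
Gen 5: 1 under 3. Both 1&3? yes. Contrib: -1. Sum: -1
Gen 6: crossing 4x3. Both 1&3? no. Sum: -1
Gen 7: crossing 1x2. Both 1&3? no. Sum: -1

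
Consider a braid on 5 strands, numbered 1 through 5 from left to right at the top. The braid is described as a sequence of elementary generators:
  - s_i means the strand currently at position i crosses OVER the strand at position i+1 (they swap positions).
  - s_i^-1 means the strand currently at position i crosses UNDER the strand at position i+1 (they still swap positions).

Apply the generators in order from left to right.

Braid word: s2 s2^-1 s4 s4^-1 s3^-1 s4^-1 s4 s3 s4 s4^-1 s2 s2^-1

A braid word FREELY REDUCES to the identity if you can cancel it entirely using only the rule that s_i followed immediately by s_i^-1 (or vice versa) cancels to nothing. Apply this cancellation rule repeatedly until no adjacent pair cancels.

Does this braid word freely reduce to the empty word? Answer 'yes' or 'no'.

Answer: yes

Derivation:
Gen 1 (s2): push. Stack: [s2]
Gen 2 (s2^-1): cancels prior s2. Stack: []
Gen 3 (s4): push. Stack: [s4]
Gen 4 (s4^-1): cancels prior s4. Stack: []
Gen 5 (s3^-1): push. Stack: [s3^-1]
Gen 6 (s4^-1): push. Stack: [s3^-1 s4^-1]
Gen 7 (s4): cancels prior s4^-1. Stack: [s3^-1]
Gen 8 (s3): cancels prior s3^-1. Stack: []
Gen 9 (s4): push. Stack: [s4]
Gen 10 (s4^-1): cancels prior s4. Stack: []
Gen 11 (s2): push. Stack: [s2]
Gen 12 (s2^-1): cancels prior s2. Stack: []
Reduced word: (empty)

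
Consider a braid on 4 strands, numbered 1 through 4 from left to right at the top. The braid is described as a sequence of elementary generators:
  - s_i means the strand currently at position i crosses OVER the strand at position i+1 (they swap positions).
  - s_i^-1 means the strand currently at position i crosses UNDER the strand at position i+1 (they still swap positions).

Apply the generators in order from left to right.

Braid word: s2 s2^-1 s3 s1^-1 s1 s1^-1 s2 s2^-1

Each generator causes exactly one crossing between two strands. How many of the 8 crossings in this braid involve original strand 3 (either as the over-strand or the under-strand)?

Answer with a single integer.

Answer: 3

Derivation:
Gen 1: crossing 2x3. Involves strand 3? yes. Count so far: 1
Gen 2: crossing 3x2. Involves strand 3? yes. Count so far: 2
Gen 3: crossing 3x4. Involves strand 3? yes. Count so far: 3
Gen 4: crossing 1x2. Involves strand 3? no. Count so far: 3
Gen 5: crossing 2x1. Involves strand 3? no. Count so far: 3
Gen 6: crossing 1x2. Involves strand 3? no. Count so far: 3
Gen 7: crossing 1x4. Involves strand 3? no. Count so far: 3
Gen 8: crossing 4x1. Involves strand 3? no. Count so far: 3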